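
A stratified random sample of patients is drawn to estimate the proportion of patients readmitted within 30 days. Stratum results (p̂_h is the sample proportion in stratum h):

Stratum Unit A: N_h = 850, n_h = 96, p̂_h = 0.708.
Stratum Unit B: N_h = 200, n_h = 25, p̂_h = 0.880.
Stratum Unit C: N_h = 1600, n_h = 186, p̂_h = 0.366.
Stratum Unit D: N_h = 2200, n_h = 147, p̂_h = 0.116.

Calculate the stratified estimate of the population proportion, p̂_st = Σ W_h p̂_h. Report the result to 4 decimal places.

N = 4850; stratum weights W_h = N_h/N.
p̂_st = Σ W_h p̂_h = (850·0.708 + 200·0.880 + 1600·0.366 + 2200·0.116)/4850 = 0.33373

p̂_st ≈ 0.3337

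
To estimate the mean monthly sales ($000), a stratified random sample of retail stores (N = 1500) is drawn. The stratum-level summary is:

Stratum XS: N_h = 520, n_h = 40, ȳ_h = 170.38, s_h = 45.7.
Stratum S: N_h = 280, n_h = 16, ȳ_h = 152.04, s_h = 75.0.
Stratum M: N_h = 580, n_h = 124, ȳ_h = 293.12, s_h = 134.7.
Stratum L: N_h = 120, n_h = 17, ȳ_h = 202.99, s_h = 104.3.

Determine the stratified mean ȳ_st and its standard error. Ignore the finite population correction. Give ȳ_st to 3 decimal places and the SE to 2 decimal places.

ȳ_st ≈ 217.025, SE ≈ 6.67

ȳ_st = Σ W_h ȳ_h = (520·170.38 + 280·152.04 + 580·293.12 + 120·202.99)/1500 = 217.02480
V̂(ȳ_st) = Σ W_h² s_h²/n_h, with W_h = N_h/N and N = 1500:
  stratum XS: (520/1500)²·45.7²/40 = 6.27475
  stratum S: (280/1500)²·75.0²/16 = 12.25
  stratum M: (580/1500)²·134.7²/124 = 21.877
  stratum L: (120/1500)²·104.3²/17 = 4.09543
V̂(ȳ_st) = 44.4971
SE(ȳ_st) = √44.4971 = 6.67062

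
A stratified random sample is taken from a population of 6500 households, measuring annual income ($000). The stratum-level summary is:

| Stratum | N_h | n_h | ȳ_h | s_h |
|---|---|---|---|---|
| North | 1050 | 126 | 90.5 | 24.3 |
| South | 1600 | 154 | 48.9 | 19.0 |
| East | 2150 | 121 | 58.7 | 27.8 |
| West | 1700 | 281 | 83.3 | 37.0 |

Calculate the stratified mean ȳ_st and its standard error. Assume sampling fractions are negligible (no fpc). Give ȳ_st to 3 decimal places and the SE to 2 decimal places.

ȳ_st = Σ W_h ȳ_h = (1050·90.5 + 1600·48.9 + 2150·58.7 + 1700·83.3)/6500 = 67.85846
V̂(ȳ_st) = Σ W_h² s_h²/n_h, with W_h = N_h/N and N = 6500:
  stratum North: (1050/6500)²·24.3²/126 = 0.122291
  stratum South: (1600/6500)²·19.0²/154 = 0.142036
  stratum East: (2150/6500)²·27.8²/121 = 0.698802
  stratum West: (1700/6500)²·37.0²/281 = 0.333249
V̂(ȳ_st) = 1.29638
SE(ȳ_st) = √1.29638 = 1.13859

ȳ_st ≈ 67.858, SE ≈ 1.14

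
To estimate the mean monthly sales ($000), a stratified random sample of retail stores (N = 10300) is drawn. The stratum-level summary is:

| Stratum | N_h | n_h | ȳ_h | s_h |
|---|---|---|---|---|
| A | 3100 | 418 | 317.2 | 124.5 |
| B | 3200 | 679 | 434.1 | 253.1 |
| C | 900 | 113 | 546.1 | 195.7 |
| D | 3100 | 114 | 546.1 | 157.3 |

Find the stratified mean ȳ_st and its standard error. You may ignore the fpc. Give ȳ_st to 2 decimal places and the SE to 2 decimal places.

ȳ_st ≈ 442.41, SE ≈ 5.89

ȳ_st = Σ W_h ȳ_h = (3100·317.2 + 3200·434.1 + 900·546.1 + 3100·546.1)/10300 = 442.41165
V̂(ȳ_st) = Σ W_h² s_h²/n_h, with W_h = N_h/N and N = 10300:
  stratum A: (3100/10300)²·124.5²/418 = 3.35901
  stratum B: (3200/10300)²·253.1²/679 = 9.10626
  stratum C: (900/10300)²·195.7²/113 = 2.5877
  stratum D: (3100/10300)²·157.3²/114 = 19.6608
V̂(ȳ_st) = 34.7138
SE(ȳ_st) = √34.7138 = 5.89184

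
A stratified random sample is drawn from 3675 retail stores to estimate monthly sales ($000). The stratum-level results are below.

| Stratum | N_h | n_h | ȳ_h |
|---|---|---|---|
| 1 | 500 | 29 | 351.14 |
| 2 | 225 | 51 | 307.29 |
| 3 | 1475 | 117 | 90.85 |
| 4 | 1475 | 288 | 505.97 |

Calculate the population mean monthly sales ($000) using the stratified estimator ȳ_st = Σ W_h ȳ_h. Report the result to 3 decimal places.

N = Σ N_h = 3675. Stratum weights W_h = N_h/N.
ȳ_st = (500·351.14 + 225·307.29 + 1475·90.85 + 1475·505.97) / 3675 = 306.12782

ȳ_st ≈ 306.128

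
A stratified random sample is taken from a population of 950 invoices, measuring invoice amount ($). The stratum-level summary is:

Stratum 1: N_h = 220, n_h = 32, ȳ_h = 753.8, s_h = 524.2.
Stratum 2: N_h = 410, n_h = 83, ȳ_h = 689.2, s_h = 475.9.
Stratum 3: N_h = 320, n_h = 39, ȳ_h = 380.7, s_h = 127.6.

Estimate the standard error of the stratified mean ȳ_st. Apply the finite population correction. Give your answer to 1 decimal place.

V̂(ȳ_st) = Σ W_h² (1 − n_h/N_h) s_h²/n_h, with W_h = N_h/N and N = 950:
  stratum 1: (220/950)²·(1 − 32/220)·524.2²/32 = 393.53
  stratum 2: (410/950)²·(1 − 83/410)·475.9²/83 = 405.357
  stratum 3: (320/950)²·(1 − 39/320)·127.6²/39 = 41.5955
V̂(ȳ_st) = 840.482
SE(ȳ_st) = √840.482 = 28.9911

SE(ȳ_st) ≈ 29.0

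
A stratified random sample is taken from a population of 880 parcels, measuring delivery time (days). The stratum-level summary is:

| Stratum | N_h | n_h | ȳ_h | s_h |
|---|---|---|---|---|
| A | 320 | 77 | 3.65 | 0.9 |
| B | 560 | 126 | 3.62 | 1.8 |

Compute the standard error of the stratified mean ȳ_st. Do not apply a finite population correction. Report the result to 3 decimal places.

V̂(ȳ_st) = Σ W_h² s_h²/n_h, with W_h = N_h/N and N = 880:
  stratum A: (320/880)²·0.9²/77 = 0.00139101
  stratum B: (560/880)²·1.8²/126 = 0.0104132
V̂(ȳ_st) = 0.0118042
SE(ȳ_st) = √0.0118042 = 0.108647

SE(ȳ_st) ≈ 0.109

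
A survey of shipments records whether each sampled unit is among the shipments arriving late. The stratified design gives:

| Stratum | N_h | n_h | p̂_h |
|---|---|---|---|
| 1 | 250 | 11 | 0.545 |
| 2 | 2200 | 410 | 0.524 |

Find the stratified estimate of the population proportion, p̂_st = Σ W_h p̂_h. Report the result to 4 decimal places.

N = 2450; stratum weights W_h = N_h/N.
p̂_st = Σ W_h p̂_h = (250·0.545 + 2200·0.524)/2450 = 0.52614

p̂_st ≈ 0.5261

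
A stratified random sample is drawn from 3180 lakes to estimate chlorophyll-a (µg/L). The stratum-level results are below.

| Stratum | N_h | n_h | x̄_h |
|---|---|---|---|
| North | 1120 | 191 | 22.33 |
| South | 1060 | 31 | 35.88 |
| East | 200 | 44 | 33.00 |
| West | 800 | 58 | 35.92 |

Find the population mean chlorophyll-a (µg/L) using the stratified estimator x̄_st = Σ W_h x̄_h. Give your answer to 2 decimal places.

N = Σ N_h = 3180. Stratum weights W_h = N_h/N.
x̄_st = (1120·22.33 + 1060·35.88 + 200·33.00 + 800·35.92) / 3180 = 30.9366

x̄_st ≈ 30.94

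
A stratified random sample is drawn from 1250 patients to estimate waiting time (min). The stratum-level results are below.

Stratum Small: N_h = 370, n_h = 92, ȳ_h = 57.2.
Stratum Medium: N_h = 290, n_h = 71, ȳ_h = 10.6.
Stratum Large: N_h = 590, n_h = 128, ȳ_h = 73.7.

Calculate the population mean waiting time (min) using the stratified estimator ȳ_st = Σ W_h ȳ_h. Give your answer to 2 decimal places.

ȳ_st ≈ 54.18

N = Σ N_h = 1250. Stratum weights W_h = N_h/N.
ȳ_st = (370·57.2 + 290·10.6 + 590·73.7) / 1250 = 54.1768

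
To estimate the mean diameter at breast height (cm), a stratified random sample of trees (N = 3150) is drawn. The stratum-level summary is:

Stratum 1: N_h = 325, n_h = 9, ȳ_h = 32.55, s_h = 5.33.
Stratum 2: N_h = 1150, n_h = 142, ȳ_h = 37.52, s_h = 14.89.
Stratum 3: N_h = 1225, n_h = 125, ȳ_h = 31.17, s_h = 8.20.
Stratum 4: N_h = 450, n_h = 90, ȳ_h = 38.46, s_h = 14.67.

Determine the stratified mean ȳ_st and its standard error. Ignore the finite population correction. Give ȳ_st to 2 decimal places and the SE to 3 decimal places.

ȳ_st = Σ W_h ȳ_h = (325·32.55 + 1150·37.52 + 1225·31.17 + 450·38.46)/3150 = 34.67206
V̂(ȳ_st) = Σ W_h² s_h²/n_h, with W_h = N_h/N and N = 3150:
  stratum 1: (325/3150)²·5.33²/9 = 0.0336014
  stratum 2: (1150/3150)²·14.89²/142 = 0.208102
  stratum 3: (1225/3150)²·8.20²/125 = 0.0813521
  stratum 4: (450/3150)²·14.67²/90 = 0.0488002
V̂(ȳ_st) = 0.371855
SE(ȳ_st) = √0.371855 = 0.609799

ȳ_st ≈ 34.67, SE ≈ 0.610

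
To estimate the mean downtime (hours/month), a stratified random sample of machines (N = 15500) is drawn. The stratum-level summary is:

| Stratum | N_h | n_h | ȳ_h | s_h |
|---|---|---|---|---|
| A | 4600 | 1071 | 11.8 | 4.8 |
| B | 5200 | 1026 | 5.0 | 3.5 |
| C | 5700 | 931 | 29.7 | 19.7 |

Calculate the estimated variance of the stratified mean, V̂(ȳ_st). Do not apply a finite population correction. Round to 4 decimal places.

V̂(ȳ_st) ≈ 0.0596

V̂(ȳ_st) = Σ W_h² s_h²/n_h, with W_h = N_h/N and N = 15500:
  stratum A: (4600/15500)²·4.8²/1071 = 0.00189472
  stratum B: (5200/15500)²·3.5²/1026 = 0.00134379
  stratum C: (5700/15500)²·19.7²/931 = 0.0563727
V̂(ȳ_st) = 0.0596112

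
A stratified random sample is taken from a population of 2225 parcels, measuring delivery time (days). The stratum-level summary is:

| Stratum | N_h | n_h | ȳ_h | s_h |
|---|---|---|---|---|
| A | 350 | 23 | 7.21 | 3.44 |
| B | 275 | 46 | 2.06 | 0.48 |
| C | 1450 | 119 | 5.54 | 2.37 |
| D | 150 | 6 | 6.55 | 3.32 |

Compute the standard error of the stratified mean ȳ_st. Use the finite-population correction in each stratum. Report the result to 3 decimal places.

V̂(ȳ_st) = Σ W_h² (1 − n_h/N_h) s_h²/n_h, with W_h = N_h/N and N = 2225:
  stratum A: (350/2225)²·(1 − 23/350)·3.44²/23 = 0.0118945
  stratum B: (275/2225)²·(1 − 46/275)·0.48²/46 = 6.37137e-05
  stratum C: (1450/2225)²·(1 − 119/1450)·2.37²/119 = 0.0184008
  stratum D: (150/2225)²·(1 − 6/150)·3.32²/6 = 0.00801528
V̂(ȳ_st) = 0.0383742
SE(ȳ_st) = √0.0383742 = 0.195893

SE(ȳ_st) ≈ 0.196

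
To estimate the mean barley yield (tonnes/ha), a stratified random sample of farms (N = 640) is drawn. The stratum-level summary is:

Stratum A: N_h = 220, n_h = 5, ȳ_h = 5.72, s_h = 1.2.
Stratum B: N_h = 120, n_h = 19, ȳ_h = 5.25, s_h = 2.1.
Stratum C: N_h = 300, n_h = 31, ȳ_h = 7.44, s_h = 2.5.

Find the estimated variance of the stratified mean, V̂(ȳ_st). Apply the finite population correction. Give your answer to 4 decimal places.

V̂(ȳ_st) = Σ W_h² (1 − n_h/N_h) s_h²/n_h, with W_h = N_h/N and N = 640:
  stratum A: (220/640)²·(1 − 5/220)·1.2²/5 = 0.0332578
  stratum B: (120/640)²·(1 − 19/120)·2.1²/19 = 0.00686796
  stratum C: (300/640)²·(1 − 31/300)·2.5²/31 = 0.0397221
V̂(ȳ_st) = 0.0798478

V̂(ȳ_st) ≈ 0.0798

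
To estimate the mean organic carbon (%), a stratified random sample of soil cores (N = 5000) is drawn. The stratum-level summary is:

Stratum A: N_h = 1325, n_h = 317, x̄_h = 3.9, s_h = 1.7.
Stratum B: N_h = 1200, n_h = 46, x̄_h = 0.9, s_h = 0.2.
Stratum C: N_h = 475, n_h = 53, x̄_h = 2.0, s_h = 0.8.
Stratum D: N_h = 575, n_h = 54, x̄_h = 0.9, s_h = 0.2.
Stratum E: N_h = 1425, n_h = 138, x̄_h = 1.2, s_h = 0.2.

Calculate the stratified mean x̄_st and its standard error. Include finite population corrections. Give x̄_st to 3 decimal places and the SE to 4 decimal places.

x̄_st = Σ W_h x̄_h = (1325·3.9 + 1200·0.9 + 475·2.0 + 575·0.9 + 1425·1.2)/5000 = 1.88500
V̂(x̄_st) = Σ W_h² (1 − n_h/N_h) s_h²/n_h, with W_h = N_h/N and N = 5000:
  stratum A: (1325/5000)²·(1 − 317/1325)·1.7²/317 = 0.000487052
  stratum B: (1200/5000)²·(1 − 46/1200)·0.2²/46 = 4.8167e-05
  stratum C: (475/5000)²·(1 − 53/475)·0.8²/53 = 9.68211e-05
  stratum D: (575/5000)²·(1 − 54/575)·0.2²/54 = 8.8763e-06
  stratum E: (1425/5000)²·(1 − 138/1425)·0.2²/138 = 2.12635e-05
V̂(x̄_st) = 0.000662179
SE(x̄_st) = √0.000662179 = 0.0257328

x̄_st ≈ 1.885, SE ≈ 0.0257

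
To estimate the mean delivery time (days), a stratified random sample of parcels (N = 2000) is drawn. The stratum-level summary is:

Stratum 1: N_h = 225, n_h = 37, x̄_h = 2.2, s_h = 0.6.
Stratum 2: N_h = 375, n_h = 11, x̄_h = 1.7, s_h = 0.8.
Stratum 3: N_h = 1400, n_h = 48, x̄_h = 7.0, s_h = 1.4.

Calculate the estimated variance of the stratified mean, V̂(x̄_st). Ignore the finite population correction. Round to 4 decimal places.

V̂(x̄_st) = Σ W_h² s_h²/n_h, with W_h = N_h/N and N = 2000:
  stratum 1: (225/2000)²·0.6²/37 = 0.000123142
  stratum 2: (375/2000)²·0.8²/11 = 0.00204545
  stratum 3: (1400/2000)²·1.4²/48 = 0.0200083
V̂(x̄_st) = 0.0221769

V̂(x̄_st) ≈ 0.0222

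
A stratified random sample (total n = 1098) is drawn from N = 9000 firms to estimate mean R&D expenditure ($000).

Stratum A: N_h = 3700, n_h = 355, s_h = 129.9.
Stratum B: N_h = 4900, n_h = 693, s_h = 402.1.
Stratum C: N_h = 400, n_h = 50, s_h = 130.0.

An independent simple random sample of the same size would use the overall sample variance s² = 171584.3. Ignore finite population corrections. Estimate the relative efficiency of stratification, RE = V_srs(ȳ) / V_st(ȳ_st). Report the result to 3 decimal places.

RE ≈ 2.007

V̂(ȳ_st) = Σ W_h² s_h²/n_h, with W_h = N_h/N and N = 9000:
  stratum A: (3700/9000)²·129.9²/355 = 8.03357
  stratum B: (4900/9000)²·402.1²/693 = 69.1579
  stratum C: (400/9000)²·130.0²/50 = 0.667654
V_st = 77.8592
V_srs = s²/n = 171584.3/1098 = 156.27
Relative efficiency = V_srs / V_st = 156.27/77.8592 = 2.0071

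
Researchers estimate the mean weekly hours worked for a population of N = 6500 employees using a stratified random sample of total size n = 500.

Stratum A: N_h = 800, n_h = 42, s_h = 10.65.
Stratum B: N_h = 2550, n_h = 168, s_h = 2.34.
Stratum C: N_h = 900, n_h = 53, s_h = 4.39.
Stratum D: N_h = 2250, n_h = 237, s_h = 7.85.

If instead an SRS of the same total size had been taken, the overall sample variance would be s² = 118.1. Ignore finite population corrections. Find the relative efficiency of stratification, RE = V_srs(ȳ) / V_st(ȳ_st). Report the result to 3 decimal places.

RE ≈ 2.810

V̂(ȳ_st) = Σ W_h² s_h²/n_h, with W_h = N_h/N and N = 6500:
  stratum A: (800/6500)²·10.65²/42 = 0.0409075
  stratum B: (2550/6500)²·2.34²/168 = 0.00501621
  stratum C: (900/6500)²·4.39²/53 = 0.00697126
  stratum D: (2250/6500)²·7.85²/237 = 0.0311551
V_st = 0.0840501
V_srs = s²/n = 118.1/500 = 0.2362
Relative efficiency = V_srs / V_st = 0.2362/0.0840501 = 2.8102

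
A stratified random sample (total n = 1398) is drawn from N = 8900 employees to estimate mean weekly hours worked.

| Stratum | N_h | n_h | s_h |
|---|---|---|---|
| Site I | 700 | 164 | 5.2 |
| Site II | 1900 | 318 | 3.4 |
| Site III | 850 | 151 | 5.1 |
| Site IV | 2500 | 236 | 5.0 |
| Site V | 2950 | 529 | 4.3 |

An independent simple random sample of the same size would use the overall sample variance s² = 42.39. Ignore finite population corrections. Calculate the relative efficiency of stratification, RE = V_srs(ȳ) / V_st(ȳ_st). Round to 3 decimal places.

RE ≈ 1.844

V̂(ȳ_st) = Σ W_h² s_h²/n_h, with W_h = N_h/N and N = 8900:
  stratum Site I: (700/8900)²·5.2²/164 = 0.00101995
  stratum Site II: (1900/8900)²·3.4²/318 = 0.00165675
  stratum Site III: (850/8900)²·5.1²/151 = 0.00157116
  stratum Site IV: (2500/8900)²·5.0²/236 = 0.00835849
  stratum Site V: (2950/8900)²·4.3²/529 = 0.00384012
V_st = 0.0164465
V_srs = s²/n = 42.39/1398 = 0.0303219
Relative efficiency = V_srs / V_st = 0.0303219/0.0164465 = 1.8437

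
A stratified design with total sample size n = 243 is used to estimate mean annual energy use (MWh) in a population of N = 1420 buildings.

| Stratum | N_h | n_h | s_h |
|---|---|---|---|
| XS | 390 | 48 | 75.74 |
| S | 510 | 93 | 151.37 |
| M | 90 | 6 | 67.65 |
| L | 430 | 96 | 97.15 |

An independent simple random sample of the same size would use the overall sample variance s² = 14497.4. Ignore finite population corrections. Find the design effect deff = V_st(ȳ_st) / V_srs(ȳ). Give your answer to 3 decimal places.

V̂(ȳ_st) = Σ W_h² s_h²/n_h, with W_h = N_h/N and N = 1420:
  stratum XS: (390/1420)²·75.74²/48 = 9.01492
  stratum S: (510/1420)²·151.37²/93 = 31.7805
  stratum M: (90/1420)²·67.65²/6 = 3.06403
  stratum L: (430/1420)²·97.15²/96 = 9.01518
V_st = 52.8746
V_srs = s²/n = 14497.4/243 = 59.6601
deff = V_st / V_srs = 52.8746/59.6601 = 0.8863

deff ≈ 0.886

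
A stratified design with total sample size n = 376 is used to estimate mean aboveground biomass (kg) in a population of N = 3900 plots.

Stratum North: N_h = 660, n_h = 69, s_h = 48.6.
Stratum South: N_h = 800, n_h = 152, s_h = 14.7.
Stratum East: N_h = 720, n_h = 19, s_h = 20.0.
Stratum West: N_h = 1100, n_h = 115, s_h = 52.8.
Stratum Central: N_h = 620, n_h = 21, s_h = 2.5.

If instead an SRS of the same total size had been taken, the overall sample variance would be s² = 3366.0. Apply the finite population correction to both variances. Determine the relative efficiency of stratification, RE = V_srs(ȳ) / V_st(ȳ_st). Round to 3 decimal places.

V̂(ȳ_st) = Σ W_h² (1 − n_h/N_h) s_h²/n_h, with W_h = N_h/N and N = 3900:
  stratum North: (660/3900)²·(1 − 69/660)·48.6²/69 = 0.877861
  stratum South: (800/3900)²·(1 − 152/800)·14.7²/152 = 0.0484537
  stratum East: (720/3900)²·(1 − 19/720)·20.0²/19 = 0.698599
  stratum West: (1100/3900)²·(1 − 115/1100)·52.8²/115 = 1.72691
  stratum Central: (620/3900)²·(1 − 21/620)·2.5²/21 = 0.00726691
V_st = 3.35909
V_srs = (1 − 376/3900)·3366.0/376 = 8.08905
Relative efficiency = V_srs / V_st = 8.08905/3.35909 = 2.4081

RE ≈ 2.408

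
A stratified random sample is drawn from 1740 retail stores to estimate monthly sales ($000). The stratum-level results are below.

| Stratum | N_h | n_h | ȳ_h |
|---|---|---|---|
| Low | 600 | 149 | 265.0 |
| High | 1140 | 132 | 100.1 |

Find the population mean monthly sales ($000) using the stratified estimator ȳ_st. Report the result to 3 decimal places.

ȳ_st ≈ 156.962

N = Σ N_h = 1740. Stratum weights W_h = N_h/N.
ȳ_st = (600·265.0 + 1140·100.1) / 1740 = 156.96207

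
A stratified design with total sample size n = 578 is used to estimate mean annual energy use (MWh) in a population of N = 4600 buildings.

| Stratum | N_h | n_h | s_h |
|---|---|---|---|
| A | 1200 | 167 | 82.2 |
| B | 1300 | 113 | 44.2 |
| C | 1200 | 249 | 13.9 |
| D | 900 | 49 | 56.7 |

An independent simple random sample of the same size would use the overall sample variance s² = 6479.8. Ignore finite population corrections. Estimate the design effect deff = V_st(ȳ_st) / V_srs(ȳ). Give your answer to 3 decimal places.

V̂(ȳ_st) = Σ W_h² s_h²/n_h, with W_h = N_h/N and N = 4600:
  stratum A: (1200/4600)²·82.2²/167 = 2.75343
  stratum B: (1300/4600)²·44.2²/113 = 1.38082
  stratum C: (1200/4600)²·13.9²/249 = 0.0528052
  stratum D: (900/4600)²·56.7²/49 = 2.51154
V_st = 6.69859
V_srs = s²/n = 6479.8/578 = 11.2107
deff = V_st / V_srs = 6.69859/11.2107 = 0.5975

deff ≈ 0.598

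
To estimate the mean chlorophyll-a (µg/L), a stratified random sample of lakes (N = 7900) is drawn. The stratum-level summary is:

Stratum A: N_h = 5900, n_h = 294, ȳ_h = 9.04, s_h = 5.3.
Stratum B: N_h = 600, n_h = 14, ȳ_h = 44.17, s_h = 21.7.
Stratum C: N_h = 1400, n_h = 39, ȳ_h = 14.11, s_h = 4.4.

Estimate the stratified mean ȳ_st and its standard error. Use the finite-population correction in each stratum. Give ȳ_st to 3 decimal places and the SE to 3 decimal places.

ȳ_st = Σ W_h ȳ_h = (5900·9.04 + 600·44.17 + 1400·14.11)/7900 = 12.60658
V̂(ȳ_st) = Σ W_h² (1 − n_h/N_h) s_h²/n_h, with W_h = N_h/N and N = 7900:
  stratum A: (5900/7900)²·(1 − 294/5900)·5.3²/294 = 0.0506355
  stratum B: (600/7900)²·(1 − 14/600)·21.7²/14 = 0.18949
  stratum C: (1400/7900)²·(1 − 39/1400)·4.4²/39 = 0.0151556
V̂(ȳ_st) = 0.255281
SE(ȳ_st) = √0.255281 = 0.505253

ȳ_st ≈ 12.607, SE ≈ 0.505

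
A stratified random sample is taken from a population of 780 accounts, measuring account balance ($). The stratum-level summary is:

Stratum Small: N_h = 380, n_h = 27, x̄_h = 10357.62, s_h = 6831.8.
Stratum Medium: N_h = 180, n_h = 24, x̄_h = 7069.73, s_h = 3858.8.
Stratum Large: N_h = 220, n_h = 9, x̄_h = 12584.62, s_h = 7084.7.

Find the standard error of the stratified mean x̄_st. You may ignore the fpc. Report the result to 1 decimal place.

V̂(x̄_st) = Σ W_h² s_h²/n_h, with W_h = N_h/N and N = 780:
  stratum Small: (380/780)²·6831.8²/27 = 410284
  stratum Medium: (180/780)²·3858.8²/24 = 33040.7
  stratum Large: (220/780)²·7084.7²/9 = 443666
V̂(x̄_st) = 886991
SE(x̄_st) = √886991 = 941.802

SE(x̄_st) ≈ 941.8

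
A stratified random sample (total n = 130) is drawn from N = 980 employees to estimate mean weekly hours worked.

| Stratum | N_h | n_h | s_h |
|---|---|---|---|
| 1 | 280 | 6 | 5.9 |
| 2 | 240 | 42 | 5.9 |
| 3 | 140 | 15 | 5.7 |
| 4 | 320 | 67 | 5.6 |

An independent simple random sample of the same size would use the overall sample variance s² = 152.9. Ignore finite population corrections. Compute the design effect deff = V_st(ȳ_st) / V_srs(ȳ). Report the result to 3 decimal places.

deff ≈ 0.525

V̂(ȳ_st) = Σ W_h² s_h²/n_h, with W_h = N_h/N and N = 980:
  stratum 1: (280/980)²·5.9²/6 = 0.473605
  stratum 2: (240/980)²·5.9²/42 = 0.0497079
  stratum 3: (140/980)²·5.7²/15 = 0.0442041
  stratum 4: (320/980)²·5.6²/67 = 0.0499056
V_st = 0.617423
V_srs = s²/n = 152.9/130 = 1.17615
deff = V_st / V_srs = 0.617423/1.17615 = 0.5250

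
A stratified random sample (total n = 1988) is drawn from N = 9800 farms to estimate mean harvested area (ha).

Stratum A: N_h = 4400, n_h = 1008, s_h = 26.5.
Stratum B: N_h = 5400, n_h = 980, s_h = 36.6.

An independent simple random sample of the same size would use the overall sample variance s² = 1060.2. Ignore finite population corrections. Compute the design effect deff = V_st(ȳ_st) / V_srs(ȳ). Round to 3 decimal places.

deff ≈ 1.042

V̂(ȳ_st) = Σ W_h² s_h²/n_h, with W_h = N_h/N and N = 9800:
  stratum A: (4400/9800)²·26.5²/1008 = 0.140438
  stratum B: (5400/9800)²·36.6²/980 = 0.415022
V_st = 0.55546
V_srs = s²/n = 1060.2/1988 = 0.5333
deff = V_st / V_srs = 0.55546/0.5333 = 1.0416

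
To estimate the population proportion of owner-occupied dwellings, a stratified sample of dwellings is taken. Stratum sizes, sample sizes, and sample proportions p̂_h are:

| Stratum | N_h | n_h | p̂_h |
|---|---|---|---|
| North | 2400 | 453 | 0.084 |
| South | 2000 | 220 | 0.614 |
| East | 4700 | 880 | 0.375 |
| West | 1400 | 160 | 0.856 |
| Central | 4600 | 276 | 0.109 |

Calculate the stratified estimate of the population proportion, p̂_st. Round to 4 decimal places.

p̂_st ≈ 0.3240

N = 15100; stratum weights W_h = N_h/N.
p̂_st = Σ W_h p̂_h = (2400·0.084 + 2000·0.614 + 4700·0.375 + 1400·0.856 + 4600·0.109)/15100 = 0.32397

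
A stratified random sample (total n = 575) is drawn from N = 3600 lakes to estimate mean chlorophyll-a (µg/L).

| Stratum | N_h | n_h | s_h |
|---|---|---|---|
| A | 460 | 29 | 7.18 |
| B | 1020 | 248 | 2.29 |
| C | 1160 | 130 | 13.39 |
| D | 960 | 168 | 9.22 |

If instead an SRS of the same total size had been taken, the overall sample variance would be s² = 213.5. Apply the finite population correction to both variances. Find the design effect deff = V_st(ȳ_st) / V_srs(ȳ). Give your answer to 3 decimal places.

deff ≈ 0.594

V̂(ȳ_st) = Σ W_h² (1 − n_h/N_h) s_h²/n_h, with W_h = N_h/N and N = 3600:
  stratum A: (460/3600)²·(1 − 29/460)·7.18²/29 = 0.0271945
  stratum B: (1020/3600)²·(1 − 248/1020)·2.29²/248 = 0.00128479
  stratum C: (1160/3600)²·(1 − 130/1160)·13.39²/130 = 0.127148
  stratum D: (960/3600)²·(1 − 168/960)·9.22²/168 = 0.0296855
V_st = 0.185312
V_srs = (1 − 575/3600)·213.5/575 = 0.311999
deff = V_st / V_srs = 0.185312/0.311999 = 0.5940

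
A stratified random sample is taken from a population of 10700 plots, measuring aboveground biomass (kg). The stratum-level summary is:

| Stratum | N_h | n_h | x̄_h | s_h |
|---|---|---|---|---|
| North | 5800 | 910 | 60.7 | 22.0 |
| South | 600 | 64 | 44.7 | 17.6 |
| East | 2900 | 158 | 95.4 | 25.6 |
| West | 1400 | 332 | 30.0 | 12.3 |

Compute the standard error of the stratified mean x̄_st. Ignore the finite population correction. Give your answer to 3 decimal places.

SE(x̄_st) ≈ 0.696

V̂(x̄_st) = Σ W_h² s_h²/n_h, with W_h = N_h/N and N = 10700:
  stratum North: (5800/10700)²·22.0²/910 = 0.156276
  stratum South: (600/10700)²·17.6²/64 = 0.0152188
  stratum East: (2900/10700)²·25.6²/158 = 0.304685
  stratum West: (1400/10700)²·12.3²/332 = 0.00780119
V̂(x̄_st) = 0.483981
SE(x̄_st) = √0.483981 = 0.695688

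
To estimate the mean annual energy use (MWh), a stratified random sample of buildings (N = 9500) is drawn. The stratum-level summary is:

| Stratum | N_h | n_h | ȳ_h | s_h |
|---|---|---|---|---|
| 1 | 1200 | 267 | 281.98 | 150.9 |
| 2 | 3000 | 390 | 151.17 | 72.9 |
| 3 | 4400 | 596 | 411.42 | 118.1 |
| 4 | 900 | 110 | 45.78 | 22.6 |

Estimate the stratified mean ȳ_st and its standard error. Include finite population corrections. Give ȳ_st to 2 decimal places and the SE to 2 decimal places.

ȳ_st ≈ 278.25, SE ≈ 2.57

ȳ_st = Σ W_h ȳ_h = (1200·281.98 + 3000·151.17 + 4400·411.42 + 900·45.78)/9500 = 278.24589
V̂(ȳ_st) = Σ W_h² (1 − n_h/N_h) s_h²/n_h, with W_h = N_h/N and N = 9500:
  stratum 1: (1200/9500)²·(1 − 267/1200)·150.9²/267 = 1.05799
  stratum 2: (3000/9500)²·(1 − 390/3000)·72.9²/390 = 1.18224
  stratum 3: (4400/9500)²·(1 − 596/4400)·118.1²/596 = 4.3401
  stratum 4: (900/9500)²·(1 − 110/900)·22.6²/110 = 0.0365802
V̂(ȳ_st) = 6.61691
SE(ȳ_st) = √6.61691 = 2.57234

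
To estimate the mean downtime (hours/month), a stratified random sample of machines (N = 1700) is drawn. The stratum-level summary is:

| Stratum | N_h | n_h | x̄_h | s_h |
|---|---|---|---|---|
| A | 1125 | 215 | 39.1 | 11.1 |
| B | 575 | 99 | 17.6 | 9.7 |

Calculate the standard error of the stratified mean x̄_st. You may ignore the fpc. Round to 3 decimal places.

V̂(x̄_st) = Σ W_h² s_h²/n_h, with W_h = N_h/N and N = 1700:
  stratum A: (1125/1700)²·11.1²/215 = 0.250966
  stratum B: (575/1700)²·9.7²/99 = 0.108729
V̂(x̄_st) = 0.359695
SE(x̄_st) = √0.359695 = 0.599746

SE(x̄_st) ≈ 0.600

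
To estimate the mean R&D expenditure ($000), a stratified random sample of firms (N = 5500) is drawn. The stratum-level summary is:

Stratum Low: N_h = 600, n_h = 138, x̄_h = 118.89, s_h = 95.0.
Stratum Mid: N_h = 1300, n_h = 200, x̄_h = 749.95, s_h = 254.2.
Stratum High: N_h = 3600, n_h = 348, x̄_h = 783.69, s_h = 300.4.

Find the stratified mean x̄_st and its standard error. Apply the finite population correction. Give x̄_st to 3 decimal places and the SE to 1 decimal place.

x̄_st = Σ W_h x̄_h = (600·118.89 + 1300·749.95 + 3600·783.69)/5500 = 703.19145
V̂(x̄_st) = Σ W_h² (1 − n_h/N_h) s_h²/n_h, with W_h = N_h/N and N = 5500:
  stratum Low: (600/5500)²·(1 − 138/600)·95.0²/138 = 0.599289
  stratum Mid: (1300/5500)²·(1 − 200/1300)·254.2²/200 = 15.2733
  stratum High: (3600/5500)²·(1 − 348/3600)·300.4²/348 = 100.357
V̂(x̄_st) = 116.23
SE(x̄_st) = √116.23 = 10.781

x̄_st ≈ 703.191, SE ≈ 10.8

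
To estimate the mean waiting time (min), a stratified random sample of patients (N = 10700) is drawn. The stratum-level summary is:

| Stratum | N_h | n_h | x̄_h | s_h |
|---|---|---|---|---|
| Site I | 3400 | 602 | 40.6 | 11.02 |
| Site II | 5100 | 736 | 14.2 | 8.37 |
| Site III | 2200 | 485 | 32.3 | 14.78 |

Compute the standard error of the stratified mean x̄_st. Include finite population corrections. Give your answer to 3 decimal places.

SE(x̄_st) ≈ 0.224

V̂(x̄_st) = Σ W_h² (1 − n_h/N_h) s_h²/n_h, with W_h = N_h/N and N = 10700:
  stratum Site I: (3400/10700)²·(1 − 602/3400)·11.02²/602 = 0.016762
  stratum Site II: (5100/10700)²·(1 − 736/5100)·8.37²/736 = 0.0185038
  stratum Site III: (2200/10700)²·(1 − 485/2200)·14.78²/485 = 0.0148432
V̂(x̄_st) = 0.0501089
SE(x̄_st) = √0.0501089 = 0.22385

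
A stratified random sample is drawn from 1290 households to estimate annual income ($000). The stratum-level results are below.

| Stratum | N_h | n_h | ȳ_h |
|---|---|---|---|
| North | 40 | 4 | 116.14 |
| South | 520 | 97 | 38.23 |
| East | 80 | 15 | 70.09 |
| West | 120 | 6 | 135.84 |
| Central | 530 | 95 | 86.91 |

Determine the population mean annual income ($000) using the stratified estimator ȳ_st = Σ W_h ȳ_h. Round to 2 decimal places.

N = Σ N_h = 1290. Stratum weights W_h = N_h/N.
ȳ_st = (40·116.14 + 520·38.23 + 80·70.09 + 120·135.84 + 530·86.91) / 1290 = 71.7019

ȳ_st ≈ 71.70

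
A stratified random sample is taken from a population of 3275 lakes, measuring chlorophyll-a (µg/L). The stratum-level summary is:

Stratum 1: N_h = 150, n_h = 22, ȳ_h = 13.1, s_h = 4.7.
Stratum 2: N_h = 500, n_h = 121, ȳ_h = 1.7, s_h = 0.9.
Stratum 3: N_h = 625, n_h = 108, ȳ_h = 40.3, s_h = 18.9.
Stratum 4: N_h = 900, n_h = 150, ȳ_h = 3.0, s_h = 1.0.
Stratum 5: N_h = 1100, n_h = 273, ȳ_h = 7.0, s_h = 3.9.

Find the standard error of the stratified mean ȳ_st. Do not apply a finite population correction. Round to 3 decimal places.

SE(ȳ_st) ≈ 0.360

V̂(ȳ_st) = Σ W_h² s_h²/n_h, with W_h = N_h/N and N = 3275:
  stratum 1: (150/3275)²·4.7²/22 = 0.00210636
  stratum 2: (500/3275)²·0.9²/121 = 0.000156033
  stratum 3: (625/3275)²·18.9²/108 = 0.120458
  stratum 4: (900/3275)²·1.0²/150 = 0.000503467
  stratum 5: (1100/3275)²·3.9²/273 = 0.00628535
V̂(ȳ_st) = 0.12951
SE(ȳ_st) = √0.12951 = 0.359875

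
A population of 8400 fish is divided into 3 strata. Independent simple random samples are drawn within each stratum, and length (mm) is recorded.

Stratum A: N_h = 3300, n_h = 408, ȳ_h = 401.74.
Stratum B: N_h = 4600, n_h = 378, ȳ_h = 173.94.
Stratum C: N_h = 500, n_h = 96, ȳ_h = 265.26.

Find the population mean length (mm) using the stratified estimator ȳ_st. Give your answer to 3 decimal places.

N = Σ N_h = 8400. Stratum weights W_h = N_h/N.
ȳ_st = (3300·401.74 + 4600·173.94 + 500·265.26) / 8400 = 268.86857

ȳ_st ≈ 268.869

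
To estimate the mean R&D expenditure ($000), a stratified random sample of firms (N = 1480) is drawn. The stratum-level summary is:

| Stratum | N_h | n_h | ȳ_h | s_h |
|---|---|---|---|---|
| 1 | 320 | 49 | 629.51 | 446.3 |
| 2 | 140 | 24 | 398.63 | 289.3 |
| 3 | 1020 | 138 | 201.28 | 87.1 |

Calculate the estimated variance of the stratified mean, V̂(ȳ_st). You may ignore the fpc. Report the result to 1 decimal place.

V̂(ȳ_st) ≈ 247.4

V̂(ȳ_st) = Σ W_h² s_h²/n_h, with W_h = N_h/N and N = 1480:
  stratum 1: (320/1480)²·446.3²/49 = 190.035
  stratum 2: (140/1480)²·289.3²/24 = 31.2046
  stratum 3: (1020/1480)²·87.1²/138 = 26.1116
V̂(ȳ_st) = 247.351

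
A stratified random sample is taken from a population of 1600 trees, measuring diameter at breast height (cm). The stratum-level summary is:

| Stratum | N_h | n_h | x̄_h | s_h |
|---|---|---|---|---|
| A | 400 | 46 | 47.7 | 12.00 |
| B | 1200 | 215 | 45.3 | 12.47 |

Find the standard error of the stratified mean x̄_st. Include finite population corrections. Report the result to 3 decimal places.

V̂(x̄_st) = Σ W_h² (1 − n_h/N_h) s_h²/n_h, with W_h = N_h/N and N = 1600:
  stratum A: (400/1600)²·(1 − 46/400)·12.00²/46 = 0.173152
  stratum B: (1200/1600)²·(1 − 215/1200)·12.47²/215 = 0.333943
V̂(x̄_st) = 0.507095
SE(x̄_st) = √0.507095 = 0.712106

SE(x̄_st) ≈ 0.712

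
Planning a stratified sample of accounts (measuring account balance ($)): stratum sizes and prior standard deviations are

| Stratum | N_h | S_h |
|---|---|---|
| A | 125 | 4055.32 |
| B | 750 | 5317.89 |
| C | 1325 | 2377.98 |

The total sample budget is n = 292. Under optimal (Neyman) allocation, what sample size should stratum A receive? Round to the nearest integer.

Neyman allocation: n_h = n · N_h S_h / Σ N_i S_i, with n = 292.
  stratum A: N_h·S_h = 125·4055.32 = 506915.00
  stratum B: N_h·S_h = 750·5317.89 = 3988417.50
  stratum C: N_h·S_h = 1325·2377.98 = 3150823.50
Σ N_h S_h = 7646156.00
n for stratum A = 292·506915.00/7646156.00 = 19.359 → 19

19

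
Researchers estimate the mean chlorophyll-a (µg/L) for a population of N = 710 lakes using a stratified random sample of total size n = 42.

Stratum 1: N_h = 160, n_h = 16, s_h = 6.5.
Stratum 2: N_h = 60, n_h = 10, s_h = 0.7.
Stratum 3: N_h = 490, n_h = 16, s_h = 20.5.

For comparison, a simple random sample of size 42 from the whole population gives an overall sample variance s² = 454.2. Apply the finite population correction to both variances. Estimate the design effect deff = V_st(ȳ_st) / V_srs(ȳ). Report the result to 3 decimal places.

V̂(ȳ_st) = Σ W_h² (1 − n_h/N_h) s_h²/n_h, with W_h = N_h/N and N = 710:
  stratum 1: (160/710)²·(1 − 16/160)·6.5²/16 = 0.12069
  stratum 2: (60/710)²·(1 − 10/60)·0.7²/10 = 0.000291609
  stratum 3: (490/710)²·(1 − 16/490)·20.5²/16 = 12.1017
V_st = 12.2227
V_srs = (1 − 42/710)·454.2/42 = 10.1746
deff = V_st / V_srs = 12.2227/10.1746 = 1.2013

deff ≈ 1.201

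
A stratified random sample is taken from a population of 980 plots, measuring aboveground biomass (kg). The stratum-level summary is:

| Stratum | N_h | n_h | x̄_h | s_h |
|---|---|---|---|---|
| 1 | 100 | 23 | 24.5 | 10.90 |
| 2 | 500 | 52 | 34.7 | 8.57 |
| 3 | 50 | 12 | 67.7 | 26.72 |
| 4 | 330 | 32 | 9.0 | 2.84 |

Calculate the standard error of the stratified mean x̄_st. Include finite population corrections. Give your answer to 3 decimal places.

V̂(x̄_st) = Σ W_h² (1 − n_h/N_h) s_h²/n_h, with W_h = N_h/N and N = 980:
  stratum 1: (100/980)²·(1 − 23/100)·10.90²/23 = 0.0414156
  stratum 2: (500/980)²·(1 − 52/500)·8.57²/52 = 0.329423
  stratum 3: (50/980)²·(1 − 12/50)·26.72²/12 = 0.117705
  stratum 4: (330/980)²·(1 − 32/330)·2.84²/32 = 0.0258086
V̂(x̄_st) = 0.514352
SE(x̄_st) = √0.514352 = 0.717183

SE(x̄_st) ≈ 0.717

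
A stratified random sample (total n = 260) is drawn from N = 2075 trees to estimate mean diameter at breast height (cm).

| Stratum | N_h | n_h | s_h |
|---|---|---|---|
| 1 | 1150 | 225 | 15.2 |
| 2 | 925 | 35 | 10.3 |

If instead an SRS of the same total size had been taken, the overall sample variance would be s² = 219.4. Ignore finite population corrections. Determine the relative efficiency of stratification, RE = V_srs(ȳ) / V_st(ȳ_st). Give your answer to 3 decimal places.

RE ≈ 0.919

V̂(ȳ_st) = Σ W_h² s_h²/n_h, with W_h = N_h/N and N = 2075:
  stratum 1: (1150/2075)²·15.2²/225 = 0.315402
  stratum 2: (925/2075)²·10.3²/35 = 0.602357
V_st = 0.917758
V_srs = s²/n = 219.4/260 = 0.843846
Relative efficiency = V_srs / V_st = 0.843846/0.917758 = 0.9195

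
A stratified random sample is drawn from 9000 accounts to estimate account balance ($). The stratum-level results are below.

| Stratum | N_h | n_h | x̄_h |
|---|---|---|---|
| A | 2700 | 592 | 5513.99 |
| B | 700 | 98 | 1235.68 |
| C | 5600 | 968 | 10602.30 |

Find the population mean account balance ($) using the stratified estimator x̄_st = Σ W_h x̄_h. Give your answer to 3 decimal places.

N = Σ N_h = 9000. Stratum weights W_h = N_h/N.
x̄_st = (2700·5513.99 + 700·1235.68 + 5600·10602.30) / 9000 = 8347.29211

x̄_st ≈ 8347.292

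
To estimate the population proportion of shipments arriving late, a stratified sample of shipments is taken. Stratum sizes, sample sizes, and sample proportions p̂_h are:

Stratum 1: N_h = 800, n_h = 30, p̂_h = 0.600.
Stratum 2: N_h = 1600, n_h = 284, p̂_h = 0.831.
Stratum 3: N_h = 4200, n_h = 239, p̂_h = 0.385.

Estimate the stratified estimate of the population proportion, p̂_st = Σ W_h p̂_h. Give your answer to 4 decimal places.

N = 6600; stratum weights W_h = N_h/N.
p̂_st = Σ W_h p̂_h = (800·0.600 + 1600·0.831 + 4200·0.385)/6600 = 0.51918

p̂_st ≈ 0.5192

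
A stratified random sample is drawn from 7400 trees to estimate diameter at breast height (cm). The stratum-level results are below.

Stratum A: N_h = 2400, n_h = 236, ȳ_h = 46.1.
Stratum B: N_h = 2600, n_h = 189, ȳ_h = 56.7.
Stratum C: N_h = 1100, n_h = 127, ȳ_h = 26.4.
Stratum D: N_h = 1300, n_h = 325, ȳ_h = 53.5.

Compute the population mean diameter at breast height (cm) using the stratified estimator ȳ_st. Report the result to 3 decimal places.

ȳ_st ≈ 48.196

N = Σ N_h = 7400. Stratum weights W_h = N_h/N.
ȳ_st = (2400·46.1 + 2600·56.7 + 1100·26.4 + 1300·53.5) / 7400 = 48.19595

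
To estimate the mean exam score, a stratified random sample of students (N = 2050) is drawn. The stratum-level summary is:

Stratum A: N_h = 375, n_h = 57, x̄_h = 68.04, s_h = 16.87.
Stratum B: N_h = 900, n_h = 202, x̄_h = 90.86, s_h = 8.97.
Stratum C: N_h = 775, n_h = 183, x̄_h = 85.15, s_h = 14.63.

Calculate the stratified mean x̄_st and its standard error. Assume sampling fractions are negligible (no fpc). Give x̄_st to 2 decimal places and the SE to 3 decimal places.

x̄_st = Σ W_h x̄_h = (375·68.04 + 900·90.86 + 775·85.15)/2050 = 84.52695
V̂(x̄_st) = Σ W_h² s_h²/n_h, with W_h = N_h/N and N = 2050:
  stratum A: (375/2050)²·16.87²/57 = 0.167074
  stratum B: (900/2050)²·8.97²/202 = 0.0767734
  stratum C: (775/2050)²·14.63²/183 = 0.16716
V̂(x̄_st) = 0.411008
SE(x̄_st) = √0.411008 = 0.641099

x̄_st ≈ 84.53, SE ≈ 0.641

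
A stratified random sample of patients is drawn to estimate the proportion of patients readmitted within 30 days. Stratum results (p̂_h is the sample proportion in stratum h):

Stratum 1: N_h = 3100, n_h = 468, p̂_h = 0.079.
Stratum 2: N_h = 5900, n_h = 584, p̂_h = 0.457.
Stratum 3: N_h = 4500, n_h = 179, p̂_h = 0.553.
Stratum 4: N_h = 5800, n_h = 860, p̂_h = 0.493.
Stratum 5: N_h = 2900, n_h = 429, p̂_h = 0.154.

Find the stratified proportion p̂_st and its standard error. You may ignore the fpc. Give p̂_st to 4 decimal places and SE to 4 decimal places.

N = 22200; stratum weights W_h = N_h/N.
p̂_st = Σ W_h p̂_h = (3100·0.079 + 5900·0.457 + 4500·0.553 + 5800·0.493 + 2900·0.154)/22200 = 0.39350
V̂(p̂_st) = Σ W_h² p̂_h(1−p̂_h)/(n_h−1):
  stratum 1: (3100/22200)²·0.079·0.921/467 = 3.038e-06
  stratum 2: (5900/22200)²·0.457·0.543/583 = 3.00639e-05
  stratum 3: (4500/22200)²·0.553·0.447/178 = 5.706e-05
  stratum 4: (5800/22200)²·0.493·0.507/859 = 1.98615e-05
  stratum 5: (2900/22200)²·0.154·0.846/428 = 5.19442e-06
V̂(p̂_st) = 0.000115218; SE = √V̂ = 0.010734

p̂_st ≈ 0.3935, SE ≈ 0.0107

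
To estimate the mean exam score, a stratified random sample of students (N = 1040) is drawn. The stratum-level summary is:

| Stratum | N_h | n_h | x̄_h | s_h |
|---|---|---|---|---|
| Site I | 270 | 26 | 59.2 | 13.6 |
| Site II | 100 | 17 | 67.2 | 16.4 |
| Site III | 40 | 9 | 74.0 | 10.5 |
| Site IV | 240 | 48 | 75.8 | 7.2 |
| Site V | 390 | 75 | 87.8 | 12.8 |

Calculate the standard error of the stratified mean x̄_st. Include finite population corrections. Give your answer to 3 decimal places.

V̂(x̄_st) = Σ W_h² (1 − n_h/N_h) s_h²/n_h, with W_h = N_h/N and N = 1040:
  stratum Site I: (270/1040)²·(1 − 26/270)·13.6²/26 = 0.433303
  stratum Site II: (100/1040)²·(1 − 17/100)·16.4²/17 = 0.121409
  stratum Site III: (40/1040)²·(1 − 9/40)·10.5²/9 = 0.014044
  stratum Site IV: (240/1040)²·(1 − 48/240)·7.2²/48 = 0.0460118
  stratum Site V: (390/1040)²·(1 − 75/390)·12.8²/75 = 0.248123
V̂(x̄_st) = 0.86289
SE(x̄_st) = √0.86289 = 0.928919

SE(x̄_st) ≈ 0.929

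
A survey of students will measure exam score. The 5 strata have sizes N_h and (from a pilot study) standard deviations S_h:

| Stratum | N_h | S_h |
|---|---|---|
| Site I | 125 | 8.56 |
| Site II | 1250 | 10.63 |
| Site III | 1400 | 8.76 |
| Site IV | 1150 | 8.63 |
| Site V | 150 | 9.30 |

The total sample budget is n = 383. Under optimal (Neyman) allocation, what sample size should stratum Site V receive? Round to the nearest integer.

Neyman allocation: n_h = n · N_h S_h / Σ N_i S_i, with n = 383.
  stratum Site I: N_h·S_h = 125·8.56 = 1070.00
  stratum Site II: N_h·S_h = 1250·10.63 = 13287.50
  stratum Site III: N_h·S_h = 1400·8.76 = 12264.00
  stratum Site IV: N_h·S_h = 1150·8.63 = 9924.50
  stratum Site V: N_h·S_h = 150·9.30 = 1395.00
Σ N_h S_h = 37941.00
n for stratum Site V = 383·1395.00/37941.00 = 14.082 → 14

14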